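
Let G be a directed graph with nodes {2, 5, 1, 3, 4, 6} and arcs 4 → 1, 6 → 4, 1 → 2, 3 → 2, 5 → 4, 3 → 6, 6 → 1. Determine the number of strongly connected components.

6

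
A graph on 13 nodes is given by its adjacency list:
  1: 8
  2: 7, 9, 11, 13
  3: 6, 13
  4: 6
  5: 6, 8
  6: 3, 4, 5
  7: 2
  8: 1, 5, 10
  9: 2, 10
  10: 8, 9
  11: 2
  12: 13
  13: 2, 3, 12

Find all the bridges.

1-8, 11-2, 12-13, 2-7, 4-6

The edges on the cycle 6-5-8-10-9-2-13-3-6 are not bridges since each lies on that cycle.
But removing 7-2 disconnects 7 from 2; removing 12-13 disconnects 12 from 13; removing 11-2 disconnects 11 from 2; removing 1-8 disconnects 1 from 8 — these are bridges.
In total 5 edges are bridges.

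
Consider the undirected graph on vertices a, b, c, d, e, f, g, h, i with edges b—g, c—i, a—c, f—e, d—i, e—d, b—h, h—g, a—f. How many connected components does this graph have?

Starting from b we can reach b, g, h. That is one component of size 3.
Starting from a we can reach a, c, d, e, f, i. That is one component of size 6.
Total: 2 components.

2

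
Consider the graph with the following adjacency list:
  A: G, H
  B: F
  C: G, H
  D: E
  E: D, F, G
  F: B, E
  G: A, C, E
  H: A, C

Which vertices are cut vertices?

Removing E increases the component count from 1 to 3, so E is a cut vertex.
Removing F increases the component count from 1 to 2, so F is a cut vertex.
Removing G increases the component count from 1 to 2, so G is a cut vertex.
By contrast removing H leaves 1 component; it is not a cut vertex. No other vertex is a cut vertex either.

E, F, G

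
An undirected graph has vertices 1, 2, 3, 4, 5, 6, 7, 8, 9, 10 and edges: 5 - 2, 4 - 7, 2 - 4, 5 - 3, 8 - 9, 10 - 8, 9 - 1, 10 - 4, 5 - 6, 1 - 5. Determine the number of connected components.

Starting from 1 we can reach 1, 2, 3, 4, 5, 6, 7, 8, 9, 10. That is one component of size 10.
Total: 1 component.

1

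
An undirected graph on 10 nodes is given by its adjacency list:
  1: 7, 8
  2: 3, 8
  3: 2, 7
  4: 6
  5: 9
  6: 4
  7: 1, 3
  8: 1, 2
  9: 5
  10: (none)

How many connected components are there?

4

10 is isolated — a component by itself.
Starting from 4 we can reach 4, 6. That is one component of size 2.
Starting from 5 we can reach 5, 9. That is one component of size 2.
Starting from 1 we can reach 1, 2, 3, 7, 8. That is one component of size 5.
Total: 4 components.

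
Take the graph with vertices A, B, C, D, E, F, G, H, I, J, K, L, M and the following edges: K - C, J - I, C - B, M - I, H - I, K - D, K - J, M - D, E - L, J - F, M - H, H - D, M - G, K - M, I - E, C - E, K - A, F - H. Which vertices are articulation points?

Removing C increases the component count from 1 to 2, so C is a cut vertex.
Removing E increases the component count from 1 to 2, so E is a cut vertex.
Removing K increases the component count from 1 to 2, so K is a cut vertex.
Likewise M is a cut vertex.
By contrast removing L leaves 1 component; it is not a cut vertex. No other vertex is a cut vertex either.

C, E, K, M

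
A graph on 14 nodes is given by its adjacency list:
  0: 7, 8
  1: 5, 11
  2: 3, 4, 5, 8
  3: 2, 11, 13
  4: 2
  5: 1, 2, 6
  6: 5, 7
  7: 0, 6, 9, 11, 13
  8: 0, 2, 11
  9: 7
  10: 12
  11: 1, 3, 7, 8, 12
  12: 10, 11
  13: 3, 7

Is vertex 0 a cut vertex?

No

Deleting 0 leaves 1 component (was 1) (its neighbors 7, 8 remain connected to each other), so 0 is not a cut vertex.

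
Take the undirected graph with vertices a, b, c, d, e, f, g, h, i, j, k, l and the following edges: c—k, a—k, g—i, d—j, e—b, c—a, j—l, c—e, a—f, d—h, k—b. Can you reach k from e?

Yes

From e we can reach a, b, c, e, f, k, which includes k.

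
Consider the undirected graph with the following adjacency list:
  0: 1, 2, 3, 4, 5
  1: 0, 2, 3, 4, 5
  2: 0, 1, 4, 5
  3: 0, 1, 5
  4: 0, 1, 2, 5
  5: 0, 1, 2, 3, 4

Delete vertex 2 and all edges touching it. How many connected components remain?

With 2 gone, the remaining components are: {0, 1, 3, 4, 5}.
That is 1 component.

1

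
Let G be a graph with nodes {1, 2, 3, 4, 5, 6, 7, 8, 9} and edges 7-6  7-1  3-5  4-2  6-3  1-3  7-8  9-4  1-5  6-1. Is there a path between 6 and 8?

From 6 we can reach 1, 3, 5, 6, 7, 8, which includes 8.

Yes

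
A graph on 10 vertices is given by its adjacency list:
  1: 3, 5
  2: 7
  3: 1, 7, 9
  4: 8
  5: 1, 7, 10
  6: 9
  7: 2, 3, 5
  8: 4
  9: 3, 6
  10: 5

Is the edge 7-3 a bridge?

After removing 7-3, the path 7-5-1-3 still connects them, so the edge is not a bridge.

No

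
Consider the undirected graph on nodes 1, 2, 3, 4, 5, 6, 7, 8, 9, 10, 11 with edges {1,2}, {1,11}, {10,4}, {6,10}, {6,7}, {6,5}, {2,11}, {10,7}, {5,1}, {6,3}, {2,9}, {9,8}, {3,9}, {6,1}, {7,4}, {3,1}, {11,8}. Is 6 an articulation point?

Yes

Deleting 6 raises the number of components from 1 to 2, so 6 is a cut vertex.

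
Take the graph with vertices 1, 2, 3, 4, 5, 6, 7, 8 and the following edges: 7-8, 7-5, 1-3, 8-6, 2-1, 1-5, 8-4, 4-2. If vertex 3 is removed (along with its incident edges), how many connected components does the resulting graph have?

With 3 gone, the remaining components are: {1, 2, 4, 5, 6, 7, 8}.
That is 1 component.

1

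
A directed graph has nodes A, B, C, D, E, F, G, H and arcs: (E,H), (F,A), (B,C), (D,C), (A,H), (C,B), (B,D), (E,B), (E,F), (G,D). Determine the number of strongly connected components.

{B, C, D} are all mutually reachable — one SCC of size 3.
{E} is an SCC by itself.
{G} is an SCC by itself.
{A} is an SCC by itself.
{F} is an SCC by itself.
(and 1 more singleton SCC)
That gives 6 strongly connected components.

6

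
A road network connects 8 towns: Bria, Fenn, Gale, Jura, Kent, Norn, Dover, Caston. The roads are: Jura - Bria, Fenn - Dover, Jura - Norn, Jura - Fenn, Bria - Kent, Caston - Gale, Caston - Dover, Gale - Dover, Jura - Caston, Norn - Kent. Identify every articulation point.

Jura

Removing Jura increases the component count from 1 to 2, so Jura is a cut vertex.
By contrast removing Dover leaves 1 component; it is not a cut vertex. No other vertex is a cut vertex either.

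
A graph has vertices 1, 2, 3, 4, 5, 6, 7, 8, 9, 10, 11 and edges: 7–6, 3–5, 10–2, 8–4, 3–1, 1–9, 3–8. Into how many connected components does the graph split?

4

11 is isolated — a component by itself.
Starting from 6 we can reach 6, 7. That is one component of size 2.
Starting from 2 we can reach 2, 10. That is one component of size 2.
Starting from 1 we can reach 1, 3, 4, 5, 8, 9. That is one component of size 6.
Total: 4 components.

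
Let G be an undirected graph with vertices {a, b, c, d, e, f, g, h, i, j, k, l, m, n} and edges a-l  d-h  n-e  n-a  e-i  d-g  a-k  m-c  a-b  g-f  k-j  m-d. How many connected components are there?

2

Starting from c we can reach c, d, f, g, h, m. That is one component of size 6.
Starting from a we can reach a, b, e, i, j, k, l, n. That is one component of size 8.
Total: 2 components.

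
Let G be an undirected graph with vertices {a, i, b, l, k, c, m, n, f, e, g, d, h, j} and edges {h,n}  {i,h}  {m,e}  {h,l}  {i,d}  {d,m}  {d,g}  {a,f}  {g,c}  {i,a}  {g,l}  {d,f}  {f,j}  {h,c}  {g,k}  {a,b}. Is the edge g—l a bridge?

No

After removing g—l, the path g-c-h-l still connects them, so the edge is not a bridge.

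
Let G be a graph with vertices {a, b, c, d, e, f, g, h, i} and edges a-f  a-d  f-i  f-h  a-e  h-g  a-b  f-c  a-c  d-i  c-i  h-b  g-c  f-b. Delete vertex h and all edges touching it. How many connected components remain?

1

With h gone, the remaining components are: {a, b, c, d, e, f, g, i}.
That is 1 component.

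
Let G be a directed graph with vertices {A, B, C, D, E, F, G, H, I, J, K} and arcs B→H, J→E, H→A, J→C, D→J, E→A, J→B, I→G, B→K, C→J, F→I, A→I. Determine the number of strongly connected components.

{C, J} are all mutually reachable — one SCC of size 2.
{G} is an SCC by itself.
{E} is an SCC by itself.
{B} is an SCC by itself.
{H} is an SCC by itself.
(and 5 more singleton SCCs)
That gives 10 strongly connected components.

10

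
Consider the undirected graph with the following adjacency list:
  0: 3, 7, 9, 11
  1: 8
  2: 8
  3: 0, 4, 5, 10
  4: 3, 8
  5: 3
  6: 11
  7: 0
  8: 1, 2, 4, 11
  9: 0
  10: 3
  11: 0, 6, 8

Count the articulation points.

4

Removing 0 increases the component count from 1 to 3, so 0 is a cut vertex.
Removing 3 increases the component count from 1 to 3, so 3 is a cut vertex.
Removing 8 increases the component count from 1 to 3, so 8 is a cut vertex.
Likewise 11 is a cut vertex.
By contrast removing 6 leaves 1 component; it is not a cut vertex. No other vertex is a cut vertex either.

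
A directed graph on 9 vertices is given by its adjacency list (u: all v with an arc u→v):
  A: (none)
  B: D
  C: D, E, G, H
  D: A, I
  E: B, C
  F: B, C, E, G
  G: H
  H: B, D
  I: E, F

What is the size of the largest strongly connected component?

8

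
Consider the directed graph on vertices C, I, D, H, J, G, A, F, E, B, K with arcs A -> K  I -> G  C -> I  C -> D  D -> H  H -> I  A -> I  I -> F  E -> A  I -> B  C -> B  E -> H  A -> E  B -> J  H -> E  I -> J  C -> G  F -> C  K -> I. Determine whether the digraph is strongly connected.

No

There is no directed path from G to C, so the graph is not strongly connected.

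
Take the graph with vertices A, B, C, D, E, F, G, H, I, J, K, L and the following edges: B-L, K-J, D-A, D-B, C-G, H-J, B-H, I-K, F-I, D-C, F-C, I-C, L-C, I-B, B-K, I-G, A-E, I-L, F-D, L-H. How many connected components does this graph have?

1

Starting from A we can reach A, B, C, D, E, F, G, H, I, J, K, L. That is one component of size 12.
Total: 1 component.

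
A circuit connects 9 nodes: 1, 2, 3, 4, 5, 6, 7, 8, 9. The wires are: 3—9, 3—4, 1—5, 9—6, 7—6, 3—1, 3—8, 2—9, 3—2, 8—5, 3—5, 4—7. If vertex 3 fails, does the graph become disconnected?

Deleting 3 raises the number of components from 1 to 2, so 3 is a cut vertex.

Yes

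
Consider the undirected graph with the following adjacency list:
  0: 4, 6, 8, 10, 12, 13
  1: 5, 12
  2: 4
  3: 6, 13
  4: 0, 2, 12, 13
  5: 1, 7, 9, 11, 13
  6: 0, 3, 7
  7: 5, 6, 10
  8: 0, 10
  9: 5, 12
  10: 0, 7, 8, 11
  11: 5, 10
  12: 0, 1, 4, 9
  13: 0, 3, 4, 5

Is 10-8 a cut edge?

After removing 10-8, the path 10-0-8 still connects them, so the edge is not a bridge.

No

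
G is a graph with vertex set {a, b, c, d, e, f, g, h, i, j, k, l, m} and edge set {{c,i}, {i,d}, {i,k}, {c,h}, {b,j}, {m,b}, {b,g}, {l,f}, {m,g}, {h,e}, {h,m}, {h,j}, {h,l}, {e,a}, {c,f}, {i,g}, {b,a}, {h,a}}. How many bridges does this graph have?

2

The edges on the cycle h-m-b-j-h are not bridges since each lies on that cycle.
But removing k - i disconnects k from i; removing i - d disconnects i from d — these are bridges.
That makes 2 bridges.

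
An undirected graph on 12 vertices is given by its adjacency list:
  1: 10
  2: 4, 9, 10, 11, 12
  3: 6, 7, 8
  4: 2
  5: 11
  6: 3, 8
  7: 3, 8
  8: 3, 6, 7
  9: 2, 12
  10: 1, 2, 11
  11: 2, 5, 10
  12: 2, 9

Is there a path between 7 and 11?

The component containing 7 is {3, 6, 7, 8}, and 11 is not in it.

No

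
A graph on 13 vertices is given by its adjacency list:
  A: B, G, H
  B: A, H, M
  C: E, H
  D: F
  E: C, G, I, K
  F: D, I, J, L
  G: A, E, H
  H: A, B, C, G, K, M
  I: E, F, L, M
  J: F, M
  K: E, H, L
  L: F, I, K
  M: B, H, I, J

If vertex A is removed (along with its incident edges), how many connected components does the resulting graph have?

1

With A gone, the remaining components are: {B, C, D, E, F, G, H, I, J, K, L, M}.
That is 1 component.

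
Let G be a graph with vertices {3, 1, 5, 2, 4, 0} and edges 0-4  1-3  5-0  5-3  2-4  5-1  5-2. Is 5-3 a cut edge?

After removing 5-3, the path 5-1-3 still connects them, so the edge is not a bridge.

No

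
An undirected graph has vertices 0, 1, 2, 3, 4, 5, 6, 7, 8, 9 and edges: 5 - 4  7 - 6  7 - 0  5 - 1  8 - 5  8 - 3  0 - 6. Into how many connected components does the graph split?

4

9 is isolated — a component by itself.
2 is isolated — a component by itself.
Starting from 0 we can reach 0, 6, 7. That is one component of size 3.
Starting from 1 we can reach 1, 3, 4, 5, 8. That is one component of size 5.
Total: 4 components.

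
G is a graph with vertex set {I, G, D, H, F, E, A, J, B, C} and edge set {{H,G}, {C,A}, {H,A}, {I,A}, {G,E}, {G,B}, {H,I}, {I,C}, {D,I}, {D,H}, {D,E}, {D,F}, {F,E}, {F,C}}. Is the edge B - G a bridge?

Removing B - G leaves no path between B and G: the component count goes from 2 to 3. So it is a bridge.

Yes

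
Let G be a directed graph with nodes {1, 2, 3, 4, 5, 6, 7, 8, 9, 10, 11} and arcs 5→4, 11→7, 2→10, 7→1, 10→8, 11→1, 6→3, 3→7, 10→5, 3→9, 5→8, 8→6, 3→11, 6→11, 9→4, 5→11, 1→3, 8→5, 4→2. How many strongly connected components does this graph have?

{1, 2, 3, 4, 5, 6, 7, 8, 9, 10, 11} are all mutually reachable — one SCC of size 11.
That gives 1 strongly connected component.

1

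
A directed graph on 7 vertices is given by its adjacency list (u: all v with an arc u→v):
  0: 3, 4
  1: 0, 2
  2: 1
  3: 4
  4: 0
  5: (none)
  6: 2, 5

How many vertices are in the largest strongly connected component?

3

{0, 3, 4} are all mutually reachable — one SCC of size 3.
{1, 2} are all mutually reachable — one SCC of size 2.
{6} is an SCC by itself.
{5} is an SCC by itself.
The largest has 3 vertices.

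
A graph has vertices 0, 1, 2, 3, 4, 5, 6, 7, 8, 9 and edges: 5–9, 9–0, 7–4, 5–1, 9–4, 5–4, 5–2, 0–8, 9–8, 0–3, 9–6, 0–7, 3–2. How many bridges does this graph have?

2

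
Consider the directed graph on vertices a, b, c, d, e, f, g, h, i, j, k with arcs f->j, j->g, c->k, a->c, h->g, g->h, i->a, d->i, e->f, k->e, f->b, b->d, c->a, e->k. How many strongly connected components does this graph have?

{a, b, c, d, e, f, i, k} are all mutually reachable — one SCC of size 8.
{g, h} are all mutually reachable — one SCC of size 2.
{j} is an SCC by itself.
That gives 3 strongly connected components.

3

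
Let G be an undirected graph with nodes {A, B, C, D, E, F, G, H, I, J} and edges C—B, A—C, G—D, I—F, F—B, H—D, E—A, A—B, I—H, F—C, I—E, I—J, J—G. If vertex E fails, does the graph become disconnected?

No

Deleting E leaves 1 component (was 1) (its neighbors A, I remain connected to each other), so E is not a cut vertex.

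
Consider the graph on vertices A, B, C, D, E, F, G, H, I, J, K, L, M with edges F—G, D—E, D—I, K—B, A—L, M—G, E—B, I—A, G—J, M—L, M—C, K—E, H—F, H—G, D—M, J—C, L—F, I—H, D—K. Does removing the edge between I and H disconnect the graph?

No

After removing I—H, the path I-A-L-F-H still connects them, so the edge is not a bridge.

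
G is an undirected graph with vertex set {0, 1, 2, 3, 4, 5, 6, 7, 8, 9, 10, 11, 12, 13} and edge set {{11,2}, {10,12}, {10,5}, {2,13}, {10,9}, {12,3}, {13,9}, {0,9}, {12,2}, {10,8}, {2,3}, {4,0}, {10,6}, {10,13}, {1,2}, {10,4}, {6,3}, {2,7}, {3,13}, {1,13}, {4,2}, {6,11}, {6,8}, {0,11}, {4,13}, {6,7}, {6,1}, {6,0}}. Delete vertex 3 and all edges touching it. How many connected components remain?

1

With 3 gone, the remaining components are: {0, 1, 2, 4, 5, 6, 7, 8, 9, 10, 11, 12, 13}.
That is 1 component.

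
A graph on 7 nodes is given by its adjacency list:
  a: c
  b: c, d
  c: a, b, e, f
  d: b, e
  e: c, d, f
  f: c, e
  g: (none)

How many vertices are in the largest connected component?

6

g is isolated — a component by itself.
Starting from a we can reach a, b, c, d, e, f. That is one component of size 6.
The largest has 6 vertices.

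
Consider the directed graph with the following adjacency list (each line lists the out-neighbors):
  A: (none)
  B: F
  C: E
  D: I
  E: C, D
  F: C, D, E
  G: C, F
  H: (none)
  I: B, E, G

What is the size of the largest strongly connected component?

{B, C, D, E, F, G, I} are all mutually reachable — one SCC of size 7.
{H} is an SCC by itself.
{A} is an SCC by itself.
The largest has 7 vertices.

7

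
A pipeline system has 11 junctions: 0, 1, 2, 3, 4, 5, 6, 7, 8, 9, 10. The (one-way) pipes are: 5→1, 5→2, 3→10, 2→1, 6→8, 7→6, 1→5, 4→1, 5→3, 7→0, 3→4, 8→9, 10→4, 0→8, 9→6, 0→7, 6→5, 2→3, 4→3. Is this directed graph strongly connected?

No

There is no directed path from 2 to 0, so the graph is not strongly connected.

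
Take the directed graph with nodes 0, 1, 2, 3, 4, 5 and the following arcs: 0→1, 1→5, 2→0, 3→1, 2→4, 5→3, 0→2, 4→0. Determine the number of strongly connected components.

2

{1, 3, 5} are all mutually reachable — one SCC of size 3.
{0, 2, 4} are all mutually reachable — one SCC of size 3.
That gives 2 strongly connected components.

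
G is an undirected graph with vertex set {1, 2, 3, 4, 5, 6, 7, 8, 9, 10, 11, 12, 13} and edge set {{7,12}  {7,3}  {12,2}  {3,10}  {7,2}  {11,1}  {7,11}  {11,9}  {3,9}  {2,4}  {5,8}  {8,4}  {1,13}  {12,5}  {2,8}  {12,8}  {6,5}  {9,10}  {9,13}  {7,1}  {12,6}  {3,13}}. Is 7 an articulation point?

Yes

Deleting 7 raises the number of components from 1 to 2, so 7 is a cut vertex.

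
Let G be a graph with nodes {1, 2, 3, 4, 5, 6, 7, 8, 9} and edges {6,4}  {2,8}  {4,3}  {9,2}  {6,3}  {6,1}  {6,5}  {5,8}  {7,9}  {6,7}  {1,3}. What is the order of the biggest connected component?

Starting from 1 we can reach 1, 2, 3, 4, 5, 6, 7, 8, 9. That is one component of size 9.
The largest has 9 vertices.

9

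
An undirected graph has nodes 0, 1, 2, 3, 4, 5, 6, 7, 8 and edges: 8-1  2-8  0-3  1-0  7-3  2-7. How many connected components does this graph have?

4

6 is isolated — a component by itself.
4 is isolated — a component by itself.
5 is isolated — a component by itself.
Starting from 0 we can reach 0, 1, 2, 3, 7, 8. That is one component of size 6.
Total: 4 components.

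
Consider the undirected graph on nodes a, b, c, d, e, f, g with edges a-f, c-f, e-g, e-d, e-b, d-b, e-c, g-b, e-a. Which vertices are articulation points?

e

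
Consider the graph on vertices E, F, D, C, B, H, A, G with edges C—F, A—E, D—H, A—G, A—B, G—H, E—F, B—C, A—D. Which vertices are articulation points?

A

Removing A increases the component count from 1 to 2, so A is a cut vertex.
By contrast removing F leaves 1 component; it is not a cut vertex. No other vertex is a cut vertex either.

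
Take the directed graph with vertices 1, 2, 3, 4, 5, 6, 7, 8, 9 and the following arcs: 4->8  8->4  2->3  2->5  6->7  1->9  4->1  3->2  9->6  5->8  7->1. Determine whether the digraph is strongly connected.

No

There is no directed path from 8 to 5, so the graph is not strongly connected.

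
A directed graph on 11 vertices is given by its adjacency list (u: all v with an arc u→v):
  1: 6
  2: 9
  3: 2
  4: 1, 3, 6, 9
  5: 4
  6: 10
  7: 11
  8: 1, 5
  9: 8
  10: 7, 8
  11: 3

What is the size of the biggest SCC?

{1, 2, 3, 4, 5, 6, 7, 8, 9, 10, 11} are all mutually reachable — one SCC of size 11.
The largest has 11 vertices.

11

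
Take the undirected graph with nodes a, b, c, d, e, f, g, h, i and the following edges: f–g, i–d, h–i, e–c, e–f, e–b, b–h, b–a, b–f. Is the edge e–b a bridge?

After removing e–b, the path e-f-b still connects them, so the edge is not a bridge.

No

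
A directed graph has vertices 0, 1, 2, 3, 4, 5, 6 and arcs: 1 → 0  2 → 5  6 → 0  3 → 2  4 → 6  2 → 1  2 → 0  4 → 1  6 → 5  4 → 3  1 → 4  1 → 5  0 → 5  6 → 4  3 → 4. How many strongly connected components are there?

3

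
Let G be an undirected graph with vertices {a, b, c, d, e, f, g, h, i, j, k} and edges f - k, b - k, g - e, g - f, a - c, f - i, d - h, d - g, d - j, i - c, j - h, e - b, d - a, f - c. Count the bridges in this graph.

0

The edges on the cycle d-j-h-d are not bridges since each lies on that cycle.
Every edge lies on some cycle, so there are no bridges.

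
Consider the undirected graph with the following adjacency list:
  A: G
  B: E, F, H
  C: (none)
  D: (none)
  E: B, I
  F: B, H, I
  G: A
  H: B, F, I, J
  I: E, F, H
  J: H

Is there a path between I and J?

Yes

From I we can reach B, E, F, H, I, J, which includes J.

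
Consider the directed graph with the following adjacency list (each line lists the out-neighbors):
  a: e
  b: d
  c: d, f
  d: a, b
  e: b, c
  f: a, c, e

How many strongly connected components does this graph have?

1

{a, b, c, d, e, f} are all mutually reachable — one SCC of size 6.
That gives 1 strongly connected component.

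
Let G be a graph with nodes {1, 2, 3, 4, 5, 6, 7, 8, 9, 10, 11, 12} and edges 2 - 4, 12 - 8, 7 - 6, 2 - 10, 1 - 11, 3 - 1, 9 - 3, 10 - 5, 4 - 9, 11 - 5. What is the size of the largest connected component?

Starting from 6 we can reach 6, 7. That is one component of size 2.
Starting from 8 we can reach 8, 12. That is one component of size 2.
Starting from 1 we can reach 1, 2, 3, 4, 5, 9, 10, 11. That is one component of size 8.
The largest has 8 vertices.

8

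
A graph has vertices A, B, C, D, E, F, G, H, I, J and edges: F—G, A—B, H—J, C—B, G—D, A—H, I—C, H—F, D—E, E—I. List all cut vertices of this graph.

H

Removing H increases the component count from 1 to 2, so H is a cut vertex.
By contrast removing G leaves 1 component; it is not a cut vertex. No other vertex is a cut vertex either.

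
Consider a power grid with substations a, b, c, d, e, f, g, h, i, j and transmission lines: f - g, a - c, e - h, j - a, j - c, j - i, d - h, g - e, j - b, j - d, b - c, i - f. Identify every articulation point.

Removing j increases the component count from 1 to 2, so j is a cut vertex.
By contrast removing c leaves 1 component; it is not a cut vertex. No other vertex is a cut vertex either.

j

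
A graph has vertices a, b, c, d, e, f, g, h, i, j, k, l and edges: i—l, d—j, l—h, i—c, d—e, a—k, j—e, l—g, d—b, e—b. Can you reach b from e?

From e we can reach b, d, e, j, which includes b.

Yes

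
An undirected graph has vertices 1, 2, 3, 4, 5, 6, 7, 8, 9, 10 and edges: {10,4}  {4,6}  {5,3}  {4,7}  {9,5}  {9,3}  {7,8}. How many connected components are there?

4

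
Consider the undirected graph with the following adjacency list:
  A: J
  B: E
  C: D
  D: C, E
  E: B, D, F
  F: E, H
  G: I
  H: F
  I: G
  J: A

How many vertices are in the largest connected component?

6

Starting from G we can reach G, I. That is one component of size 2.
Starting from A we can reach A, J. That is one component of size 2.
Starting from B we can reach B, C, D, E, F, H. That is one component of size 6.
The largest has 6 vertices.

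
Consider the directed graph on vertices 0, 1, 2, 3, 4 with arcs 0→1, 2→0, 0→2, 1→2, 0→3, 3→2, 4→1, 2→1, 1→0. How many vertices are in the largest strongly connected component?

4

{0, 1, 2, 3} are all mutually reachable — one SCC of size 4.
{4} is an SCC by itself.
The largest has 4 vertices.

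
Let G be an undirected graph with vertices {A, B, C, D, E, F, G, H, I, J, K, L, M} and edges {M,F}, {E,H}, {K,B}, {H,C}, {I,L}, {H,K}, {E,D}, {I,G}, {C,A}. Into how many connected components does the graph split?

J is isolated — a component by itself.
Starting from F we can reach F, M. That is one component of size 2.
Starting from G we can reach G, I, L. That is one component of size 3.
Starting from A we can reach A, B, C, D, E, H, K. That is one component of size 7.
Total: 4 components.

4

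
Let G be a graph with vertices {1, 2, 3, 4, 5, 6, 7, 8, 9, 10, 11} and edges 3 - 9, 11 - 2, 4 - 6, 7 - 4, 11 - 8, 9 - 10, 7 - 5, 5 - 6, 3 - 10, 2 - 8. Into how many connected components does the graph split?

4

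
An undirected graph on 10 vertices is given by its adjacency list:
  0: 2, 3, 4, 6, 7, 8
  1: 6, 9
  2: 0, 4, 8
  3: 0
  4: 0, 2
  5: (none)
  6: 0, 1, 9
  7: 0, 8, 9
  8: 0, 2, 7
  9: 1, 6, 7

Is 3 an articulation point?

Deleting 3 leaves 2 components (was 2), so 3 is not a cut vertex.

No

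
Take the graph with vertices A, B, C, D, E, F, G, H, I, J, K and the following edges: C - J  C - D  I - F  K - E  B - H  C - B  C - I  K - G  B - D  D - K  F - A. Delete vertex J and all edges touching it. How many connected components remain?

With J gone, the remaining components are: {A, B, C, D, E, F, G, H, I, K}.
That is 1 component.

1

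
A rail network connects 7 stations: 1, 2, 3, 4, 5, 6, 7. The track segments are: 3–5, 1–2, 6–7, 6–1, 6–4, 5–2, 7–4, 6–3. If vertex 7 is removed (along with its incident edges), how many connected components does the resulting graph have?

1

With 7 gone, the remaining components are: {1, 2, 3, 4, 5, 6}.
That is 1 component.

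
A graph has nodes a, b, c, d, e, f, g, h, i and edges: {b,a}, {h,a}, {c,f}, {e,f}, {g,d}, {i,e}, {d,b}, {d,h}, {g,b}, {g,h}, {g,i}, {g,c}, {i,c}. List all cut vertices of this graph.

g

Removing g increases the component count from 1 to 2, so g is a cut vertex.
By contrast removing d leaves 1 component; it is not a cut vertex. No other vertex is a cut vertex either.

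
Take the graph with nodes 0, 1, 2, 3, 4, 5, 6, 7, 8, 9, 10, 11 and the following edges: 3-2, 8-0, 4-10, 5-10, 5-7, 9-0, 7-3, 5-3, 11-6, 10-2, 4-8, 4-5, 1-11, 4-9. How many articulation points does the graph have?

Removing 4 increases the component count from 2 to 3, so 4 is a cut vertex.
Removing 11 increases the component count from 2 to 3, so 11 is a cut vertex.
By contrast removing 1 leaves 2 components; it is not a cut vertex. No other vertex is a cut vertex either.

2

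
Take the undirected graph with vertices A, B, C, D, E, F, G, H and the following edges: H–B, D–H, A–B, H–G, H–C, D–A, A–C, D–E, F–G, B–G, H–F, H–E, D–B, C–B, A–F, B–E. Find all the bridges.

The edges on the cycle D-H-G-F-A-D are not bridges since each lies on that cycle.
Every edge lies on some cycle, so there are no bridges.

none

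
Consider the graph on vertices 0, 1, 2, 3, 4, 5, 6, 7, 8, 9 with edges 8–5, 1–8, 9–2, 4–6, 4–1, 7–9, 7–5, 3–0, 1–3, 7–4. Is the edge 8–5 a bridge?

No

After removing 8–5, the path 8-1-4-7-5 still connects them, so the edge is not a bridge.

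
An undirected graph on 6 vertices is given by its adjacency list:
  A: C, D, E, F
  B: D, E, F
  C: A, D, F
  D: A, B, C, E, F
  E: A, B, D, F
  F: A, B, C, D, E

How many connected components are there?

1

Starting from A we can reach A, B, C, D, E, F. That is one component of size 6.
Total: 1 component.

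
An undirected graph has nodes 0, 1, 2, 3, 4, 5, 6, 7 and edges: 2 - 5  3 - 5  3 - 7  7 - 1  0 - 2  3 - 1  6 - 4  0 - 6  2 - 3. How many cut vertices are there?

4

Removing 0 increases the component count from 1 to 2, so 0 is a cut vertex.
Removing 2 increases the component count from 1 to 2, so 2 is a cut vertex.
Removing 3 increases the component count from 1 to 2, so 3 is a cut vertex.
Likewise 6 is a cut vertex.
By contrast removing 7 leaves 1 component; it is not a cut vertex. No other vertex is a cut vertex either.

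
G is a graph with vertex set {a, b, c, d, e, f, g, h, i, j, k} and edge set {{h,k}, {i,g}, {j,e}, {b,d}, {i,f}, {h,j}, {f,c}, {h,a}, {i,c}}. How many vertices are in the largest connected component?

5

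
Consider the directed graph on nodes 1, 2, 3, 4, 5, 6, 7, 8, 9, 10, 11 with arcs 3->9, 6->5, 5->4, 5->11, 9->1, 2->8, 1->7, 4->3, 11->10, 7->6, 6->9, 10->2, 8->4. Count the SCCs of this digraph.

{1, 2, 3, 4, 5, 6, 7, 8, 9, 10, 11} are all mutually reachable — one SCC of size 11.
That gives 1 strongly connected component.

1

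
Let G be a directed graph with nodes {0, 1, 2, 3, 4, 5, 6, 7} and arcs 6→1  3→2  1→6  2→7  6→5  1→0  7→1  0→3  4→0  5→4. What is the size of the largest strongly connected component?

8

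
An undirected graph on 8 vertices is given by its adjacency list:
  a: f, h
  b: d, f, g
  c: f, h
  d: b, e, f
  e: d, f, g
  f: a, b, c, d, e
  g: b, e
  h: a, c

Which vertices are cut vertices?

f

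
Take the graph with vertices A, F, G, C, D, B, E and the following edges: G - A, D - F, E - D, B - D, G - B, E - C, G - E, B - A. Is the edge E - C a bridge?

Removing E - C leaves no path between E and C: the component count goes from 1 to 2. So it is a bridge.

Yes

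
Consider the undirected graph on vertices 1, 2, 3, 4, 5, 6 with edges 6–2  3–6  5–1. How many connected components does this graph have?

4 is isolated — a component by itself.
Starting from 1 we can reach 1, 5. That is one component of size 2.
Starting from 2 we can reach 2, 3, 6. That is one component of size 3.
Total: 3 components.

3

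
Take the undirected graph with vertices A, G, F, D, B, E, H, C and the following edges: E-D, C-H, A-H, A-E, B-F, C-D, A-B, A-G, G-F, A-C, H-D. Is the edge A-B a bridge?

After removing A-B, the path A-G-F-B still connects them, so the edge is not a bridge.

No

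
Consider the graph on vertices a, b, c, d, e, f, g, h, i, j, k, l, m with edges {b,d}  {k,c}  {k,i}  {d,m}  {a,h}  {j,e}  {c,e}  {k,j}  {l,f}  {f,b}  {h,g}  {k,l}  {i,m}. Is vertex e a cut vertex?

No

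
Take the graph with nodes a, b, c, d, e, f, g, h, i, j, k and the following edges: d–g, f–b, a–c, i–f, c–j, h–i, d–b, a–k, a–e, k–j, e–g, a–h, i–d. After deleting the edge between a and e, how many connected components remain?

a and e are still connected via a-h-i-d-g-e, so the component count stays at 1.

1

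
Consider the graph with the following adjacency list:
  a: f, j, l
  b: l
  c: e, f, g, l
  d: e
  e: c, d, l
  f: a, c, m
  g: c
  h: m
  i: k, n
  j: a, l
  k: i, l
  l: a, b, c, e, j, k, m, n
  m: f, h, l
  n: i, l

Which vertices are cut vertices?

c, e, l, m

Removing c increases the component count from 1 to 2, so c is a cut vertex.
Removing e increases the component count from 1 to 2, so e is a cut vertex.
Removing l increases the component count from 1 to 3, so l is a cut vertex.
Likewise m is a cut vertex.
By contrast removing g leaves 1 component; it is not a cut vertex. No other vertex is a cut vertex either.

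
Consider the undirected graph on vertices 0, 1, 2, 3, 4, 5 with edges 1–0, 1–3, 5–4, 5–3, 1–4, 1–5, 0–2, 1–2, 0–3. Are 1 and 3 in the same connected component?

Yes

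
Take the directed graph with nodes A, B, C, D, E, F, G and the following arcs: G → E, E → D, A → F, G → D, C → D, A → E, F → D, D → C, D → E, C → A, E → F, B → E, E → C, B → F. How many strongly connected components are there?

{A, C, D, E, F} are all mutually reachable — one SCC of size 5.
{B} is an SCC by itself.
{G} is an SCC by itself.
That gives 3 strongly connected components.

3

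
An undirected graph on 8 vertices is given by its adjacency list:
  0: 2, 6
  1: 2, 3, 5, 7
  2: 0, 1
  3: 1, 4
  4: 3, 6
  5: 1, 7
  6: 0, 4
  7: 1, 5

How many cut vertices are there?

Removing 1 increases the component count from 1 to 2, so 1 is a cut vertex.
By contrast removing 5 leaves 1 component; it is not a cut vertex. No other vertex is a cut vertex either.

1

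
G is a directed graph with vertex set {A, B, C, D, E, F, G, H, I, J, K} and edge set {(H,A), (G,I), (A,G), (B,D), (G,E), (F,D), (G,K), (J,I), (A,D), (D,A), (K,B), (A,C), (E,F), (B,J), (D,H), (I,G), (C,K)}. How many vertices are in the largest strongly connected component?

11

{A, B, C, D, E, F, G, H, I, J, K} are all mutually reachable — one SCC of size 11.
The largest has 11 vertices.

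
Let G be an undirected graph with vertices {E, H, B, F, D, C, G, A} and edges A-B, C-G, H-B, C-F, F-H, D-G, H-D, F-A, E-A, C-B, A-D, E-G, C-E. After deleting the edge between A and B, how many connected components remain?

1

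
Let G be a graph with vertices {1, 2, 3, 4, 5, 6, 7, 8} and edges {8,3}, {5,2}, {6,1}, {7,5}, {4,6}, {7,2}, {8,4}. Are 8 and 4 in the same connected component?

From 8 we can reach 1, 3, 4, 6, 8, which includes 4.

Yes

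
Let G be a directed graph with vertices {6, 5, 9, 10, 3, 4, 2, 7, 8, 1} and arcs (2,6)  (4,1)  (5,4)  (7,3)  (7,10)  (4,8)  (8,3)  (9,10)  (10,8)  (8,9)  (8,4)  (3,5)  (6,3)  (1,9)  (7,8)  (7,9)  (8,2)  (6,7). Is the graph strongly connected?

From 5 we can reach every vertex (1, 2, 3, 4, 5, 6, 7, 8, 9, 10), and every vertex can reach 5 (1, 2, 3, 4, 5, 6, 7, 8, 9, 10). So the whole graph is one strongly connected component.

Yes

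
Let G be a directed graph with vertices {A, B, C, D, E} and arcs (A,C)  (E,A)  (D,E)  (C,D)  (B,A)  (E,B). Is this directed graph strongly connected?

From E we can reach every vertex (A, B, C, D, E), and every vertex can reach E (A, B, C, D, E). So the whole graph is one strongly connected component.

Yes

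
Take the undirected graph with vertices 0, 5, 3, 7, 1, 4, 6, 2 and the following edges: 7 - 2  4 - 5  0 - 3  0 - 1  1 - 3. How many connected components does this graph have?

6 is isolated — a component by itself.
Starting from 2 we can reach 2, 7. That is one component of size 2.
Starting from 4 we can reach 4, 5. That is one component of size 2.
Starting from 0 we can reach 0, 1, 3. That is one component of size 3.
Total: 4 components.

4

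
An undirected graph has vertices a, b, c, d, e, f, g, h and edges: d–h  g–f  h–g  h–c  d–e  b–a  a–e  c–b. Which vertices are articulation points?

g, h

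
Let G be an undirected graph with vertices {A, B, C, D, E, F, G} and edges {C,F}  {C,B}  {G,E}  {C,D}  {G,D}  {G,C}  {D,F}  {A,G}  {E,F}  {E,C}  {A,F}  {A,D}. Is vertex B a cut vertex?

Deleting B leaves 1 component (was 1), so B is not a cut vertex.

No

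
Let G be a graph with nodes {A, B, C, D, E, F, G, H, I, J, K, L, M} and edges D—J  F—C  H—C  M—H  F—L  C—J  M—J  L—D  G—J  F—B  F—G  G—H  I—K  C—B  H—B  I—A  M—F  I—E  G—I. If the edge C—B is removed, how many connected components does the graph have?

1

C and B are still connected via C-F-B, so the component count stays at 1.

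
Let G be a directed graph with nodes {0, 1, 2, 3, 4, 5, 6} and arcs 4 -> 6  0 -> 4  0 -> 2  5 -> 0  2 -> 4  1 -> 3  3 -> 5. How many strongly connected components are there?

{0} is an SCC by itself.
{4} is an SCC by itself.
{3} is an SCC by itself.
{1} is an SCC by itself.
{5} is an SCC by itself.
(and 2 more singleton SCCs)
That gives 7 strongly connected components.

7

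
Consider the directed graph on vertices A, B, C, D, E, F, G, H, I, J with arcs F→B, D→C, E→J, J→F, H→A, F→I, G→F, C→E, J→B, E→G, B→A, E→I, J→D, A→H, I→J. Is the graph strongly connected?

No

There is no directed path from B to E, so the graph is not strongly connected.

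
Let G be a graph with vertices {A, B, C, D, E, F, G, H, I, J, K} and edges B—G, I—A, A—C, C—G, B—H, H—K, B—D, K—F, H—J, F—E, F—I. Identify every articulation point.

B, F, H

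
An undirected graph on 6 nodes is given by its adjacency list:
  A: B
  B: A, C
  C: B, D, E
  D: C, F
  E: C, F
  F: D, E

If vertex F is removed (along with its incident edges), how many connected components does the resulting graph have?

1

With F gone, the remaining components are: {A, B, C, D, E}.
That is 1 component.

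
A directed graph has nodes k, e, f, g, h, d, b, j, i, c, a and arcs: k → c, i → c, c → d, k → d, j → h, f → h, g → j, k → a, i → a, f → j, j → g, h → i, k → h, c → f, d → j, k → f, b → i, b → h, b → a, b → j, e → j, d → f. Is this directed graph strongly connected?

There is no directed path from c to e, so the graph is not strongly connected.

No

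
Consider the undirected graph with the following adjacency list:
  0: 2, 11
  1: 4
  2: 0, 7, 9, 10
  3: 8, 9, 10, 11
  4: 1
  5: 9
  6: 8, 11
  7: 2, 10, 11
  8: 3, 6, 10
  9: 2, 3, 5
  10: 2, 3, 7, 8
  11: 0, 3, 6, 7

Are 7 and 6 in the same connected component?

Yes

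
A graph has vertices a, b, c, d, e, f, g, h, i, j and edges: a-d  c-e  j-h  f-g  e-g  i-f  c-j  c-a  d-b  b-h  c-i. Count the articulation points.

1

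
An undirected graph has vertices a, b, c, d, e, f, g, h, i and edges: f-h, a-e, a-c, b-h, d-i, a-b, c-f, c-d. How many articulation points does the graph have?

Removing a increases the component count from 2 to 3, so a is a cut vertex.
Removing c increases the component count from 2 to 3, so c is a cut vertex.
Removing d increases the component count from 2 to 3, so d is a cut vertex.
By contrast removing h leaves 2 components; it is not a cut vertex. No other vertex is a cut vertex either.

3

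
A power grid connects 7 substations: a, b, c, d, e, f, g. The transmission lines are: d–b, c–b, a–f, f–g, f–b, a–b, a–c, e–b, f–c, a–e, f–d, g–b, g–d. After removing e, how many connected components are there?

1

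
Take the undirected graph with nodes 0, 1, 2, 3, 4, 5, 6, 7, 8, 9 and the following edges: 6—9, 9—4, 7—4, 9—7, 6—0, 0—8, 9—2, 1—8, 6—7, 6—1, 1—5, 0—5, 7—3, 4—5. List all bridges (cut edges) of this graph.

2-9, 3-7

The edges on the cycle 6-9-4-5-0-6 are not bridges since each lies on that cycle.
But removing 2—9 disconnects 2 from 9; removing 3—7 disconnects 3 from 7 — these are bridges.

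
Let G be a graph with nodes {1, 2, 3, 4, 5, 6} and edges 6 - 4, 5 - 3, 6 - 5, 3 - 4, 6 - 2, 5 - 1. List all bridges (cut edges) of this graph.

1-5, 2-6

The edges on the cycle 6-5-3-4-6 are not bridges since each lies on that cycle.
But removing 5 - 1 disconnects 5 from 1; removing 6 - 2 disconnects 6 from 2 — these are bridges.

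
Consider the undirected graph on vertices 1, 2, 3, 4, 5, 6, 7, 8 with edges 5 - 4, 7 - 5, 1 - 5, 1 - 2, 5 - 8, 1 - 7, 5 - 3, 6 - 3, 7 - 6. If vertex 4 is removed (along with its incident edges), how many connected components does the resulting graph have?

With 4 gone, the remaining components are: {1, 2, 3, 5, 6, 7, 8}.
That is 1 component.

1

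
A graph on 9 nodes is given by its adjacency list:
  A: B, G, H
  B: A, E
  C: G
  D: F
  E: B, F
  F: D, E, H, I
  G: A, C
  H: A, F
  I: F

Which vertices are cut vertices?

A, F, G

Removing A increases the component count from 1 to 2, so A is a cut vertex.
Removing F increases the component count from 1 to 3, so F is a cut vertex.
Removing G increases the component count from 1 to 2, so G is a cut vertex.
By contrast removing H leaves 1 component; it is not a cut vertex. No other vertex is a cut vertex either.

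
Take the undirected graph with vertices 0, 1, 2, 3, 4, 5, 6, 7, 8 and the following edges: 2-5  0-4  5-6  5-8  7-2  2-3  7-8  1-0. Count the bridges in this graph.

The edges on the cycle 7-2-5-8-7 are not bridges since each lies on that cycle.
But removing 1-0 disconnects 1 from 0; removing 3-2 disconnects 3 from 2; removing 5-6 disconnects 5 from 6; removing 4-0 disconnects 4 from 0 — these are bridges.
That makes 4 bridges.

4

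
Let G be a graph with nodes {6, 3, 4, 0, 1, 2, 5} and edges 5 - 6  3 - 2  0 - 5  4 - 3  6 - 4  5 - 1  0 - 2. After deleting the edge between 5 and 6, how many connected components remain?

1

5 and 6 are still connected via 5-0-2-3-4-6, so the component count stays at 1.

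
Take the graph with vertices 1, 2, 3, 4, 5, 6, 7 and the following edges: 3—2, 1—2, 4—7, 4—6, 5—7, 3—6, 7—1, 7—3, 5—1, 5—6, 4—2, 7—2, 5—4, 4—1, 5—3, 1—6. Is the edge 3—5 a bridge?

After removing 3—5, the path 3-7-5 still connects them, so the edge is not a bridge.

No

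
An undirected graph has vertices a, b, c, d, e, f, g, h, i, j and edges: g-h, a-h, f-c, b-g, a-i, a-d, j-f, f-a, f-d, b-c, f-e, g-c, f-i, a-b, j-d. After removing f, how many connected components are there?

With f gone, the remaining components are: {e}; {a, b, c, d, g, h, i, j}.
That is 2 components.

2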